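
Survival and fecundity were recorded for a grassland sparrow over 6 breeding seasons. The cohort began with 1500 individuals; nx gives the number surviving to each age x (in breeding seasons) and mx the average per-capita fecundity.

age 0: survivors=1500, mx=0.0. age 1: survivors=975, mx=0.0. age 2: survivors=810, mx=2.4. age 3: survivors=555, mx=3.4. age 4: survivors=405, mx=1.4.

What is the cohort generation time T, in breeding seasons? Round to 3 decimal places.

lx = nx/n0 = nx/1500: 1, 0.65, 0.54, 0.37, 0.27
lx·mx: 0, 0, 1.296, 1.258, 0.378 → R0 = 2.932
x·lx·mx: 0, 0, 2.592, 3.774, 1.512 → Σ = 7.878
T = 7.878 / 2.932 = 2.686903… → 2.687

2.687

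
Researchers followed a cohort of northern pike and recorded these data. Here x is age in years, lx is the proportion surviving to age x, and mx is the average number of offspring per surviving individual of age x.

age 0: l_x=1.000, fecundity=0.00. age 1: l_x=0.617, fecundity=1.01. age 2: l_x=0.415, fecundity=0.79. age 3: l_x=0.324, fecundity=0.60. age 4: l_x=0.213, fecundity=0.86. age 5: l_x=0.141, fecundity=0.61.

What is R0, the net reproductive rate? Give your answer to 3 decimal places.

1.415

lx·mx by age: 0, 0.62317, 0.32785, 0.1944, 0.18318, 0.08601
R0 = Σ lx·mx = 1.41461 → 1.415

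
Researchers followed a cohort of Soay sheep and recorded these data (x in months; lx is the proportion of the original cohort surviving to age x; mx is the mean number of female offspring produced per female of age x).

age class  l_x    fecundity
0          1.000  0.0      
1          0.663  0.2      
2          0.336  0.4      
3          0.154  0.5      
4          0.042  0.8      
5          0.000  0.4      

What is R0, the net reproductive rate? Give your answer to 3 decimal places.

0.378

lx·mx by age: 0, 0.1326, 0.1344, 0.077, 0.0336, 0
R0 = Σ lx·mx = 0.3776 → 0.378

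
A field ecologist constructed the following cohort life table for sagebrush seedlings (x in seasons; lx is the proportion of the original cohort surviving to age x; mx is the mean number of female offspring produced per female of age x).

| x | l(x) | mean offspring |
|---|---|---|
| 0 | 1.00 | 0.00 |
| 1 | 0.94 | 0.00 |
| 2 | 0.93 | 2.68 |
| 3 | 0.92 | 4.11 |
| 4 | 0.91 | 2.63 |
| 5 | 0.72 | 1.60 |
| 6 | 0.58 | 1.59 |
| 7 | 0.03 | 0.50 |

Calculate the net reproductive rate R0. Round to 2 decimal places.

lx·mx by age: 0, 0, 2.4924, 3.7812, 2.3933, 1.152, 0.9222, 0.015
R0 = Σ lx·mx = 10.7561 → 10.76

10.76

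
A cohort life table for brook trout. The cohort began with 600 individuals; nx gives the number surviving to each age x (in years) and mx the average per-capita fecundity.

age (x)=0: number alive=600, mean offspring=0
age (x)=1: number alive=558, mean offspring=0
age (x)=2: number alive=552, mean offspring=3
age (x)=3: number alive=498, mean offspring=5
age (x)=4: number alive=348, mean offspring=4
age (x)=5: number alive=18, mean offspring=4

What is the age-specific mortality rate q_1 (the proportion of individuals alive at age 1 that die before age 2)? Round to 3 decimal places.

0.011

lx = nx/n0 = nx/600: 1, 0.93, 0.92, 0.83, 0.58, 0.03
q_1 = (l_1 − l_2) / l_1 = (0.93 − 0.92) / 0.93
     = 0.01 / 0.93 = 0.010753… → 0.011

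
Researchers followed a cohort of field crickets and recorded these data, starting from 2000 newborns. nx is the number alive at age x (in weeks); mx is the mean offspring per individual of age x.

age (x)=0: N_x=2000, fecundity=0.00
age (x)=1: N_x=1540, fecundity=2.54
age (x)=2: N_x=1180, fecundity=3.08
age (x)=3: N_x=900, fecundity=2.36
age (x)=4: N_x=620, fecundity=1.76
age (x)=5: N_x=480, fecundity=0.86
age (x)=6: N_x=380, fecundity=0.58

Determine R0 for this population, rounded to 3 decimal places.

lx = nx/n0 = nx/2000: 1, 0.77, 0.59, 0.45, 0.31, 0.24, 0.19
lx·mx by age: 0, 1.9558, 1.8172, 1.062, 0.5456, 0.2064, 0.1102
R0 = Σ lx·mx = 5.6972 → 5.697

5.697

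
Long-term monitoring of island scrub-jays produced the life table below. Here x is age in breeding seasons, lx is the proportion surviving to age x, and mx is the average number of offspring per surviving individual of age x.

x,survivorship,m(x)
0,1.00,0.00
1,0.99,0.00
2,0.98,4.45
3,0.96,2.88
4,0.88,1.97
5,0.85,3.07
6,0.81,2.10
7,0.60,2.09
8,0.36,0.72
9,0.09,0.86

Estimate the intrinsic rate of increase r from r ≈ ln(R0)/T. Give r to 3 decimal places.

0.676

R0 = Σ lx·mx = 0 + 0 + 4.361 + 2.7648 + 1.7336 + 2.6095 + 1.701 + 1.254 + 0.2592 + 0.0774 = 14.7605
Σ x·lx·mx = 58.7525; T = 58.7525/14.7605 = 3.98039…
r ≈ ln(R0)/T = ln(14.7605)/3.98039… = 0.6763… → 0.676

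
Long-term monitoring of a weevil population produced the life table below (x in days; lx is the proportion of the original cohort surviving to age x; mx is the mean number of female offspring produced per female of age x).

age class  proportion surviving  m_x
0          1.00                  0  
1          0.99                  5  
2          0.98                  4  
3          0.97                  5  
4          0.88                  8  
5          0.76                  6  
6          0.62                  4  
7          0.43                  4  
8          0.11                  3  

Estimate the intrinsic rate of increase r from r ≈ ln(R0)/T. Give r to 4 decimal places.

R0 = Σ lx·mx = 0 + 4.95 + 3.92 + 4.85 + 7.04 + 4.56 + 2.48 + 1.72 + 0.33 = 29.85
Σ x·lx·mx = 107.86; T = 107.86/29.85 = 3.6134…
r ≈ ln(R0)/T = ln(29.85)/3.6134… = 0.939886… → 0.9399

0.9399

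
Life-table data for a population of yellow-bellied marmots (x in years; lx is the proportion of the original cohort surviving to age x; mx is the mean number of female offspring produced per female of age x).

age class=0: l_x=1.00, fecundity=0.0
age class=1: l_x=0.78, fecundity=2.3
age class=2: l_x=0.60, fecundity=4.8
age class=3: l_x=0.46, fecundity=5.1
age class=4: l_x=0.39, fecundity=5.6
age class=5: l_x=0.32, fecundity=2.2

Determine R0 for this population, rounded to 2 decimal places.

lx·mx by age: 0, 1.794, 2.88, 2.346, 2.184, 0.704
R0 = Σ lx·mx = 9.908 → 9.91

9.91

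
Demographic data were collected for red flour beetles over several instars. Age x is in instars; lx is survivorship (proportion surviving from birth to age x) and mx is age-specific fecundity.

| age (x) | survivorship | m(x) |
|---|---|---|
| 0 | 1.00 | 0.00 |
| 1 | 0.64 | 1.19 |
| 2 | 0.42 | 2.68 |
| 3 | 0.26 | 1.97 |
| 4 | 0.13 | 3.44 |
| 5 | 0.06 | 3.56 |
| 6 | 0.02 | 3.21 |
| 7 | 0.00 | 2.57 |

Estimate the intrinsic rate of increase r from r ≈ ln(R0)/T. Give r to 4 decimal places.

0.4568

R0 = Σ lx·mx = 0 + 0.7616 + 1.1256 + 0.5122 + 0.4472 + 0.2136 + 0.0642 + 0 = 3.1244
Σ x·lx·mx = 7.7914; T = 7.7914/3.1244 = 2.49373…
r ≈ ln(R0)/T = ln(3.1244)/2.49373… = 0.456843… → 0.4568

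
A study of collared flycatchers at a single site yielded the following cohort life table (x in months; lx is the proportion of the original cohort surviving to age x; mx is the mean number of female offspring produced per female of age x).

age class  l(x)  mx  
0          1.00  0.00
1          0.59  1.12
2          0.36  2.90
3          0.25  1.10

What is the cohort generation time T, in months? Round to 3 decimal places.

lx·mx: 0, 0.6608, 1.044, 0.275 → R0 = 1.9798
x·lx·mx: 0, 0.6608, 2.088, 0.825 → Σ = 3.5738
T = 3.5738 / 1.9798 = 1.805132… → 1.805

1.805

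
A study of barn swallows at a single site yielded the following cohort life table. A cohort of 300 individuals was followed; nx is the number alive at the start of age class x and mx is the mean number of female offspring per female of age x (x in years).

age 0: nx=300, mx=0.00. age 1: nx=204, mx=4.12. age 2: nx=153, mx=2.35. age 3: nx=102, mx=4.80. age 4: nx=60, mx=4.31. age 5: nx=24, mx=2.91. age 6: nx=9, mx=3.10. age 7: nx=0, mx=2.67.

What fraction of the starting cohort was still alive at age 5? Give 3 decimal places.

0.080

l_5 = n_5/n_0 = 24/300 = 0.08 → 0.080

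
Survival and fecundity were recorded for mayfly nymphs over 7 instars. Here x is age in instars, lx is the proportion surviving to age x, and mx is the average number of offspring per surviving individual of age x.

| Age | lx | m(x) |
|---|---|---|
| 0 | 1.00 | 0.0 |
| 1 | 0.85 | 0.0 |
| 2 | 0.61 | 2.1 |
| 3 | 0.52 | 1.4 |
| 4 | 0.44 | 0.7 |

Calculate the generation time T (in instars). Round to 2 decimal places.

lx·mx: 0, 0, 1.281, 0.728, 0.308 → R0 = 2.317
x·lx·mx: 0, 0, 2.562, 2.184, 1.232 → Σ = 5.978
T = 5.978 / 2.317 = 2.58006… → 2.58

2.58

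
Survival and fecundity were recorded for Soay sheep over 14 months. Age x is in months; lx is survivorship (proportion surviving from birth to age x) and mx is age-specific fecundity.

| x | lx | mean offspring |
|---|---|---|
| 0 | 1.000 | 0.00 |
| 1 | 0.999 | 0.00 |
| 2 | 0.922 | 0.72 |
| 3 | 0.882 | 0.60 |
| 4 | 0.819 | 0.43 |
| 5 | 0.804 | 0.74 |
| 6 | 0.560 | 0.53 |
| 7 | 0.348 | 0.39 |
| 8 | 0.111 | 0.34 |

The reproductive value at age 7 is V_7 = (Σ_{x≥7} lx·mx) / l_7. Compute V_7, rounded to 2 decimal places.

lx·mx for x ≥ 7: 0.13572, 0.03774 → sum = 0.17346
V_7 = 0.17346 / l_7 = 0.17346 / 0.348 = 0.498448… → 0.50

0.50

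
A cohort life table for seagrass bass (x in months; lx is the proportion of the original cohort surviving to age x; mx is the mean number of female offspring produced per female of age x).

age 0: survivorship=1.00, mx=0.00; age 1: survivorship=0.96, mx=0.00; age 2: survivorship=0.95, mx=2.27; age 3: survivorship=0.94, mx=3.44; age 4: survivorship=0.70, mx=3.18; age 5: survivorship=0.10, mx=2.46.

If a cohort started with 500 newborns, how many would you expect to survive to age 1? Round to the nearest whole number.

480

Expected survivors = N0 · l_1 = 500 × 0.96 = 480 → 480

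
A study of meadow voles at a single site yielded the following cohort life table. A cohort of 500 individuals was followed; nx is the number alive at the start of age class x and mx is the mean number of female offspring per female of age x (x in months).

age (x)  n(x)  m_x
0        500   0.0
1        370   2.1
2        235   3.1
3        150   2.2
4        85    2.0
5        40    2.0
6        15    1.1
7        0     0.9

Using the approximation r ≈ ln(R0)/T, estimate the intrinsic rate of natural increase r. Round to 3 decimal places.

0.686

lx = nx/n0 = nx/500: 1, 0.74, 0.47, 0.3, 0.17, 0.08, 0.03, 0
R0 = Σ lx·mx = 0 + 1.554 + 1.457 + 0.66 + 0.34 + 0.16 + 0.033 + 0 = 4.204
Σ x·lx·mx = 8.806; T = 8.806/4.204 = 2.09467…
r ≈ ln(R0)/T = ln(4.204)/2.09467… = 0.68557… → 0.686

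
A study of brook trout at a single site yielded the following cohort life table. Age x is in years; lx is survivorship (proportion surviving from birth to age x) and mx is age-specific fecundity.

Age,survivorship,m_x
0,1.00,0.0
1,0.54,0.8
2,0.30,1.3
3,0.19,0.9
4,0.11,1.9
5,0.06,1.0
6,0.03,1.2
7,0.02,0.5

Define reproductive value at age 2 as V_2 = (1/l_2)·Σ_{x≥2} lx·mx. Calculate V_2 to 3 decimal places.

2.920

lx·mx for x ≥ 2: 0.39, 0.171, 0.209, 0.06, 0.036, 0.01 → sum = 0.876
V_2 = 0.876 / l_2 = 0.876 / 0.3 = 2.92 → 2.920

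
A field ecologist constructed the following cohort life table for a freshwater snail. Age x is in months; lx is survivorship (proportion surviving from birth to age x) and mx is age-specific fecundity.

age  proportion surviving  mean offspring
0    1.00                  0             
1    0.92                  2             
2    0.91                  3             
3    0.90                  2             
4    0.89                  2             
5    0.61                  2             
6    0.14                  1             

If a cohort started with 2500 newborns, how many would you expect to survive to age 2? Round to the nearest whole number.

Expected survivors = N0 · l_2 = 2500 × 0.91 = 2275 → 2275

2275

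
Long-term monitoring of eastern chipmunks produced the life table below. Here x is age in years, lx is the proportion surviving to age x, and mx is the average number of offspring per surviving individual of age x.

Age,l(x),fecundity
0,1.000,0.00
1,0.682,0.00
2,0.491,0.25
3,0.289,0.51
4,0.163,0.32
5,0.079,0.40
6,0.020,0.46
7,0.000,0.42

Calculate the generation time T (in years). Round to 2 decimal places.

3.06

lx·mx: 0, 0, 0.12275, 0.14739, 0.05216, 0.0316, 0.0092, 0 → R0 = 0.3631
x·lx·mx: 0, 0, 0.2455, 0.44217, 0.20864, 0.158, 0.0552, 0 → Σ = 1.10951
T = 1.10951 / 0.3631 = 3.05566… → 3.06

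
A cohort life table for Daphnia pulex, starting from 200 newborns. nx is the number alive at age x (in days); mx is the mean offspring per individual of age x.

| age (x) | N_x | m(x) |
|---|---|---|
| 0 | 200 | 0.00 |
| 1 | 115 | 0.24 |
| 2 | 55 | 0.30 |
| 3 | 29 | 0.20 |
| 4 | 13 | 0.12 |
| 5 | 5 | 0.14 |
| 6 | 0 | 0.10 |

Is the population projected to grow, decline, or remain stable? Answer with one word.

declining

lx = nx/n0 = nx/200: 1, 0.575, 0.275, 0.145, 0.065, 0.025, 0
R0 = Σ lx·mx = 0 + 0.138 + 0.0825 + 0.029 + 0.0078 + 0.0035 + 0 = 0.2608
R0 < 1, so the population is declining.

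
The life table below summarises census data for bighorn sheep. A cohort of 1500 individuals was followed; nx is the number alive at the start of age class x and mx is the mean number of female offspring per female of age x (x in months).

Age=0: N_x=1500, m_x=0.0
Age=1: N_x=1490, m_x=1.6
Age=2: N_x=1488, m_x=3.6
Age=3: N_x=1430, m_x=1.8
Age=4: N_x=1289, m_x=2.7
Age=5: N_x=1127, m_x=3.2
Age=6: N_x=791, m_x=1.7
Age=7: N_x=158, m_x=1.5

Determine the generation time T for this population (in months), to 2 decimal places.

lx = nx/n0 = nx/1500: 1, 0.99333…, 0.992, 0.95333…, 0.85933…, 0.75133…, 0.52733…, 0.10533…
lx·mx: 0, 1.589333…, 3.5712, 1.716…, 2.3202…, 2.404267…, 0.896467…, 0.158… → R0 = 12.655467…
x·lx·mx: 0, 1.589333…, 7.1424, 5.148…, 9.2808…, 12.021333…, 5.3788…, 1.106… → Σ = 41.666667…
T = 41.666667… / 12.655467… = 3.292385… → 3.29

3.29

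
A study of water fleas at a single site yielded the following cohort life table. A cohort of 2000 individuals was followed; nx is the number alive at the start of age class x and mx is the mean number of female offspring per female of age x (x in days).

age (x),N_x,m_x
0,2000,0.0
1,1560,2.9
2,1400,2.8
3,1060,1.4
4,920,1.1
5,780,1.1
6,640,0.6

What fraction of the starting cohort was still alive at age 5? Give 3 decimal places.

0.390

l_5 = n_5/n_0 = 780/2000 = 0.39 → 0.390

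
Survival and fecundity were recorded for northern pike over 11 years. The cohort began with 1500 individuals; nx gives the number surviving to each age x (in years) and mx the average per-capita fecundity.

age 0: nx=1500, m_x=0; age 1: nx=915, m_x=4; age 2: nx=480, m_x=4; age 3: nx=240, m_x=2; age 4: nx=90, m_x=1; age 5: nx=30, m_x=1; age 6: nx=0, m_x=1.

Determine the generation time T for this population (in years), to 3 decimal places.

lx = nx/n0 = nx/1500: 1, 0.61, 0.32, 0.16, 0.06, 0.02, 0
lx·mx: 0, 2.44, 1.28, 0.32, 0.06, 0.02, 0 → R0 = 4.12
x·lx·mx: 0, 2.44, 2.56, 0.96, 0.24, 0.1, 0 → Σ = 6.3
T = 6.3 / 4.12 = 1.529126… → 1.529

1.529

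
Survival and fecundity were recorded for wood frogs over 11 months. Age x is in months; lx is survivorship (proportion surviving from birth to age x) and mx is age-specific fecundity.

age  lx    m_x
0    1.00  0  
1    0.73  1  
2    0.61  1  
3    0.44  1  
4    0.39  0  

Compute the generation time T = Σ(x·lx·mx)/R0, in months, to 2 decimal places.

1.84

lx·mx: 0, 0.73, 0.61, 0.44, 0 → R0 = 1.78
x·lx·mx: 0, 0.73, 1.22, 1.32, 0 → Σ = 3.27
T = 3.27 / 1.78 = 1.837079… → 1.84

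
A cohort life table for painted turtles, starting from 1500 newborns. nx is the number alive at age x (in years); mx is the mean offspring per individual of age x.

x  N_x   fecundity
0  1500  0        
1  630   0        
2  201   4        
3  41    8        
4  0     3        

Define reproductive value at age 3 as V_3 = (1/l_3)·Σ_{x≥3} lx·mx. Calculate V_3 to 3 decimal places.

8.000

lx = nx/n0 = nx/1500: 1, 0.42, 0.134, 0.02733…, 0
lx·mx for x ≥ 3: 0.218667…, 0 → sum = 0.218667…
V_3 = 0.218667… / l_3 = 0.218667… / 0.027333… = 8… → 8.000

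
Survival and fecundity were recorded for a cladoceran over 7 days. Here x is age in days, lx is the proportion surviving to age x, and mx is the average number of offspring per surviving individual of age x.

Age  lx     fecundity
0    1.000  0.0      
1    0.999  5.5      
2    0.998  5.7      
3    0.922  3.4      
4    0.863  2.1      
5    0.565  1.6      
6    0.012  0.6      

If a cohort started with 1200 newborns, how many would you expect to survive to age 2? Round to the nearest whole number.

1198

Expected survivors = N0 · l_2 = 1200 × 0.998 = 1197.6 → 1198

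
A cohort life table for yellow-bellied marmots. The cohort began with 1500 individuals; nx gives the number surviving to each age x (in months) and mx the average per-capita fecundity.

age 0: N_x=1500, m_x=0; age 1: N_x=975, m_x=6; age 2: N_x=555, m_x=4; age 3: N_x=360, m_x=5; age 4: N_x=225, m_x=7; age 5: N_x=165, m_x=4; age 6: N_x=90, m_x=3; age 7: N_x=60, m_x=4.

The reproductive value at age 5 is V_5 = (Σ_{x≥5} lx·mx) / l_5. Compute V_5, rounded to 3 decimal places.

lx = nx/n0 = nx/1500: 1, 0.65, 0.37, 0.24, 0.15, 0.11, 0.06, 0.04
lx·mx for x ≥ 5: 0.44, 0.18, 0.16 → sum = 0.78
V_5 = 0.78 / l_5 = 0.78 / 0.11 = 7.090909… → 7.091

7.091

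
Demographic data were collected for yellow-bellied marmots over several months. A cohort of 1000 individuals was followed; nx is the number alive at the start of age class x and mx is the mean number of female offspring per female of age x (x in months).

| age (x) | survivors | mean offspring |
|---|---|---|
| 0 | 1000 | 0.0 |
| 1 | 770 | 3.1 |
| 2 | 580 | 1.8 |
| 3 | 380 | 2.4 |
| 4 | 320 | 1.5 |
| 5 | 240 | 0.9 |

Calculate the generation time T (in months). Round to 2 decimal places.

2.03

lx = nx/n0 = nx/1000: 1, 0.77, 0.58, 0.38, 0.32, 0.24
lx·mx: 0, 2.387, 1.044, 0.912, 0.48, 0.216 → R0 = 5.039
x·lx·mx: 0, 2.387, 2.088, 2.736, 1.92, 1.08 → Σ = 10.211
T = 10.211 / 5.039 = 2.026394… → 2.03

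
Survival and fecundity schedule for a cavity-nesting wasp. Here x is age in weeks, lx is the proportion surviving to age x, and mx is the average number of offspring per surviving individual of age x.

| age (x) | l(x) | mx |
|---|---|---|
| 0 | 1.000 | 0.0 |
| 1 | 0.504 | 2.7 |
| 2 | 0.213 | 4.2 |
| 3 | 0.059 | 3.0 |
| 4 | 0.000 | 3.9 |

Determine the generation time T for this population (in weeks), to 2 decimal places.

lx·mx: 0, 1.3608, 0.8946, 0.177, 0 → R0 = 2.4324
x·lx·mx: 0, 1.3608, 1.7892, 0.531, 0 → Σ = 3.681
T = 3.681 / 2.4324 = 1.51332… → 1.51

1.51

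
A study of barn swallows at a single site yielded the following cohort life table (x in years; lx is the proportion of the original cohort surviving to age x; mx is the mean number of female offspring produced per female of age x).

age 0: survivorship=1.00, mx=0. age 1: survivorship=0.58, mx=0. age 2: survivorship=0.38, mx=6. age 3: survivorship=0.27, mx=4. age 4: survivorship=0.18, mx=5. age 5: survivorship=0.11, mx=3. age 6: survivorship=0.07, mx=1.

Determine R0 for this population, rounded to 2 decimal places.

lx·mx by age: 0, 0, 2.28, 1.08, 0.9, 0.33, 0.07
R0 = Σ lx·mx = 4.66 → 4.66

4.66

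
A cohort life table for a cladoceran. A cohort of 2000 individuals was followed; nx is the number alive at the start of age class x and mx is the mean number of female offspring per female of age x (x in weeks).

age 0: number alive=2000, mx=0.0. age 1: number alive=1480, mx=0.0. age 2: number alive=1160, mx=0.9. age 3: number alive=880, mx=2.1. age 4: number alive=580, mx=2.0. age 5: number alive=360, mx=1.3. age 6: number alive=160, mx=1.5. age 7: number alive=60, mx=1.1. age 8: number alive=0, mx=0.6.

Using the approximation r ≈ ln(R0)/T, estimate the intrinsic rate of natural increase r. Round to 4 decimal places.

0.2574

lx = nx/n0 = nx/2000: 1, 0.74, 0.58, 0.44, 0.29, 0.18, 0.08, 0.03, 0
R0 = Σ lx·mx = 0 + 0 + 0.522 + 0.924 + 0.58 + 0.234 + 0.12 + 0.033 + 0 = 2.413
Σ x·lx·mx = 8.257; T = 8.257/2.413 = 3.42188…
r ≈ ln(R0)/T = ln(2.413)/3.42188… = 0.257423… → 0.2574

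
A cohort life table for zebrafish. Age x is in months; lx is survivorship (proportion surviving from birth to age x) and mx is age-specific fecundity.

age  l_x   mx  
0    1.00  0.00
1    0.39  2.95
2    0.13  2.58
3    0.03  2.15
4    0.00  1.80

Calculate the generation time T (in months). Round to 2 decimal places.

1.30

lx·mx: 0, 1.1505, 0.3354, 0.0645, 0 → R0 = 1.5504
x·lx·mx: 0, 1.1505, 0.6708, 0.1935, 0 → Σ = 2.0148
T = 2.0148 / 1.5504 = 1.299536… → 1.30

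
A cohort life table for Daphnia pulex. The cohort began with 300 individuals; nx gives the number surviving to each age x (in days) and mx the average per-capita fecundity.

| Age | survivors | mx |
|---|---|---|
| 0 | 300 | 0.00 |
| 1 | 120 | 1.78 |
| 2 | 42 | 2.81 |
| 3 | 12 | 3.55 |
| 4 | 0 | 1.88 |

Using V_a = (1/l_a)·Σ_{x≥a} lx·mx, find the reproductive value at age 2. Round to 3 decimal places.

3.824

lx = nx/n0 = nx/300: 1, 0.4, 0.14, 0.04, 0
lx·mx for x ≥ 2: 0.3934, 0.142, 0 → sum = 0.5354
V_2 = 0.5354 / l_2 = 0.5354 / 0.14 = 3.824286… → 3.824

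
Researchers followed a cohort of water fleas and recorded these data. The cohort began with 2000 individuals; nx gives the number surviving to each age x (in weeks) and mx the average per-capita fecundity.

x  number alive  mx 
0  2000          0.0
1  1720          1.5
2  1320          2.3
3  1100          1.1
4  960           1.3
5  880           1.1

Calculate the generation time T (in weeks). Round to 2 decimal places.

2.45

lx = nx/n0 = nx/2000: 1, 0.86, 0.66, 0.55, 0.48, 0.44
lx·mx: 0, 1.29, 1.518, 0.605, 0.624, 0.484 → R0 = 4.521
x·lx·mx: 0, 1.29, 3.036, 1.815, 2.496, 2.42 → Σ = 11.057
T = 11.057 / 4.521 = 2.445698… → 2.45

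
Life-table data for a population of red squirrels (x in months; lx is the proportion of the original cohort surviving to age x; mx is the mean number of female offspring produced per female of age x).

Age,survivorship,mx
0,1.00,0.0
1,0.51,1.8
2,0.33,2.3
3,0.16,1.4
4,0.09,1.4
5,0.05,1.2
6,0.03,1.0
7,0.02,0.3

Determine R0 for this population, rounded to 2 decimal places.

2.12

lx·mx by age: 0, 0.918, 0.759, 0.224, 0.126, 0.06, 0.03, 0.006
R0 = Σ lx·mx = 2.123 → 2.12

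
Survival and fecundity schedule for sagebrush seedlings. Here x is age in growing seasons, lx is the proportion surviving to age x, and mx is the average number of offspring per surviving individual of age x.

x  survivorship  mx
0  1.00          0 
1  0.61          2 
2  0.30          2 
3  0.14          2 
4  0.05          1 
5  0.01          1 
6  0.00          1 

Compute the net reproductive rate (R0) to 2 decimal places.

lx·mx by age: 0, 1.22, 0.6, 0.28, 0.05, 0.01, 0
R0 = Σ lx·mx = 2.16 → 2.16

2.16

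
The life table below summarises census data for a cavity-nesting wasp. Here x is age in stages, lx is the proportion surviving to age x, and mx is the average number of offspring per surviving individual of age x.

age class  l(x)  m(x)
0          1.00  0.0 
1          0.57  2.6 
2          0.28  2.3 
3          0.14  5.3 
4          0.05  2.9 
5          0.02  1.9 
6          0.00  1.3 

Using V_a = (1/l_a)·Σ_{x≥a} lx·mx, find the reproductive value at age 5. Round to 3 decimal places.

lx·mx for x ≥ 5: 0.038, 0 → sum = 0.038
V_5 = 0.038 / l_5 = 0.038 / 0.02 = 1.9 → 1.900

1.900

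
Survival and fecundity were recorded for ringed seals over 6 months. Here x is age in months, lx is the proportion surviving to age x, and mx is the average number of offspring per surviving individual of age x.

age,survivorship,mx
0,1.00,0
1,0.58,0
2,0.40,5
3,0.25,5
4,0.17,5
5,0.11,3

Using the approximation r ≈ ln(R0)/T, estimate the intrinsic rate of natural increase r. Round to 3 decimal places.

R0 = Σ lx·mx = 0 + 0 + 2 + 1.25 + 0.85 + 0.33 = 4.43
Σ x·lx·mx = 12.8; T = 12.8/4.43 = 2.88939…
r ≈ ln(R0)/T = ln(4.43)/2.88939… = 0.51513… → 0.515

0.515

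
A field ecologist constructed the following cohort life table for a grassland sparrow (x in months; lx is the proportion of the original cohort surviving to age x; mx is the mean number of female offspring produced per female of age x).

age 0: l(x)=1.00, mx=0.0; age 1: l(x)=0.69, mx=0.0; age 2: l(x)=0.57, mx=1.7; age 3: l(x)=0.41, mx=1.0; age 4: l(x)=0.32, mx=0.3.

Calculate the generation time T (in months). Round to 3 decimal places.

lx·mx: 0, 0, 0.969, 0.41, 0.096 → R0 = 1.475
x·lx·mx: 0, 0, 1.938, 1.23, 0.384 → Σ = 3.552
T = 3.552 / 1.475 = 2.408136… → 2.408

2.408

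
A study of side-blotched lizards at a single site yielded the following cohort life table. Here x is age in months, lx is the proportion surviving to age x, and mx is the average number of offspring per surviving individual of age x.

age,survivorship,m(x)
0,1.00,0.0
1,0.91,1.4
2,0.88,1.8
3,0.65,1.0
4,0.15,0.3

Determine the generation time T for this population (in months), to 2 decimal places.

1.85

lx·mx: 0, 1.274, 1.584, 0.65, 0.045 → R0 = 3.553
x·lx·mx: 0, 1.274, 3.168, 1.95, 0.18 → Σ = 6.572
T = 6.572 / 3.553 = 1.849704… → 1.85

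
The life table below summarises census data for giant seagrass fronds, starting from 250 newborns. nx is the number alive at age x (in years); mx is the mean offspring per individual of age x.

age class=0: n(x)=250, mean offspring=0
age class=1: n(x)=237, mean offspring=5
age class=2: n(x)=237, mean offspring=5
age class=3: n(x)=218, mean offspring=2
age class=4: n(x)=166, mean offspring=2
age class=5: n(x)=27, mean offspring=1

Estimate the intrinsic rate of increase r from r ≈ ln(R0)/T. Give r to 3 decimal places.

1.270

lx = nx/n0 = nx/250: 1, 0.948, 0.948, 0.872, 0.664, 0.108
R0 = Σ lx·mx = 0 + 4.74 + 4.74 + 1.744 + 1.328 + 0.108 = 12.66
Σ x·lx·mx = 25.304; T = 25.304/12.66 = 1.99874…
r ≈ ln(R0)/T = ln(12.66)/1.99874… = 1.27003… → 1.270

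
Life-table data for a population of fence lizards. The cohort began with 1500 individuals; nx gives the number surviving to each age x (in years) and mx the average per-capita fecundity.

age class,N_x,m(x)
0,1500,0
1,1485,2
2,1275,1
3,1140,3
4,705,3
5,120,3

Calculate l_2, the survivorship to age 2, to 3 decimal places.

l_2 = n_2/n_0 = 1275/1500 = 0.85 → 0.850

0.850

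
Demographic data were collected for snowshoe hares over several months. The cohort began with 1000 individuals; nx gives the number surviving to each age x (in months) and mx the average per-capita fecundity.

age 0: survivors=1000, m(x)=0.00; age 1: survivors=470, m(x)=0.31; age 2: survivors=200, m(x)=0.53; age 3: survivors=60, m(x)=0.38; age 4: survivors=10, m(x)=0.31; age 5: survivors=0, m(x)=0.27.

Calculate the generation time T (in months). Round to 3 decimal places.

1.580

lx = nx/n0 = nx/1000: 1, 0.47, 0.2, 0.06, 0.01, 0
lx·mx: 0, 0.1457, 0.106, 0.0228, 0.0031, 0 → R0 = 0.2776
x·lx·mx: 0, 0.1457, 0.212, 0.0684, 0.0124, 0 → Σ = 0.4385
T = 0.4385 / 0.2776 = 1.579611… → 1.580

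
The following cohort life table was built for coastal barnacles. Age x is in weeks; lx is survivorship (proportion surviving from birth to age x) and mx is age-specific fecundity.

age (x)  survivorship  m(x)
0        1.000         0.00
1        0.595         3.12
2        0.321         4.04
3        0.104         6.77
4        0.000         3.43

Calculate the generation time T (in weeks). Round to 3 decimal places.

lx·mx: 0, 1.8564, 1.29684, 0.70408, 0 → R0 = 3.85732
x·lx·mx: 0, 1.8564, 2.59368, 2.11224, 0 → Σ = 6.56232
T = 6.56232 / 3.85732 = 1.701264… → 1.701

1.701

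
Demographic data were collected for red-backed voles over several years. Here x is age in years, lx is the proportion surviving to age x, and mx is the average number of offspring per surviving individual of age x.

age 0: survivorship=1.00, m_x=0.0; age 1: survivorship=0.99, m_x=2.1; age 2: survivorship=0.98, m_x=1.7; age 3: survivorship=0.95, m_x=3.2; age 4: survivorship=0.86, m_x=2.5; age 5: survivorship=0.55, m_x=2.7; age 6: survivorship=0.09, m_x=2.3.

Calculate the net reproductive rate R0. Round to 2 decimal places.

lx·mx by age: 0, 2.079, 1.666, 3.04, 2.15, 1.485, 0.207
R0 = Σ lx·mx = 10.627 → 10.63

10.63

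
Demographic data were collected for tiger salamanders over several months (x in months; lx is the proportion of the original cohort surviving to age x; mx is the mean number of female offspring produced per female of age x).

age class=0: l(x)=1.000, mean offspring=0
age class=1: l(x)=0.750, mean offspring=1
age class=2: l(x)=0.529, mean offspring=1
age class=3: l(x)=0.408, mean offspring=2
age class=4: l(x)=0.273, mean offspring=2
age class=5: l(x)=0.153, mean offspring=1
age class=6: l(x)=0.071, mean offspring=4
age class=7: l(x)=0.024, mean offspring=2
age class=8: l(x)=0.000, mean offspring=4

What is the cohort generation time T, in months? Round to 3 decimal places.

lx·mx: 0, 0.75, 0.529, 0.816, 0.546, 0.153, 0.284, 0.048, 0 → R0 = 3.126
x·lx·mx: 0, 0.75, 1.058, 2.448, 2.184, 0.765, 1.704, 0.336, 0 → Σ = 9.245
T = 9.245 / 3.126 = 2.957454… → 2.957

2.957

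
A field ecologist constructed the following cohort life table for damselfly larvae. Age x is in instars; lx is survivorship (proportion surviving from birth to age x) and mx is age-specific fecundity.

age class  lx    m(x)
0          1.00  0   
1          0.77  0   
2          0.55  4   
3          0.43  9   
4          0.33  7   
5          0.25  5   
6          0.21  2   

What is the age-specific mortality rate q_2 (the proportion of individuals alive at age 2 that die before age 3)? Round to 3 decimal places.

0.218

q_2 = (l_2 − l_3) / l_2 = (0.55 − 0.43) / 0.55
     = 0.12 / 0.55 = 0.218182… → 0.218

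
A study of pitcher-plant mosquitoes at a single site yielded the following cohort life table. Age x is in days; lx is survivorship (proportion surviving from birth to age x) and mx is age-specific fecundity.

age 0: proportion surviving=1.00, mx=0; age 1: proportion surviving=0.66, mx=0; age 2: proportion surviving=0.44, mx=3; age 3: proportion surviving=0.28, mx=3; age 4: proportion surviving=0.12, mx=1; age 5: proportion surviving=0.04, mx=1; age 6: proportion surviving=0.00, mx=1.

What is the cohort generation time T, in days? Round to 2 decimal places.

lx·mx: 0, 0, 1.32, 0.84, 0.12, 0.04, 0 → R0 = 2.32
x·lx·mx: 0, 0, 2.64, 2.52, 0.48, 0.2, 0 → Σ = 5.84
T = 5.84 / 2.32 = 2.517241… → 2.52

2.52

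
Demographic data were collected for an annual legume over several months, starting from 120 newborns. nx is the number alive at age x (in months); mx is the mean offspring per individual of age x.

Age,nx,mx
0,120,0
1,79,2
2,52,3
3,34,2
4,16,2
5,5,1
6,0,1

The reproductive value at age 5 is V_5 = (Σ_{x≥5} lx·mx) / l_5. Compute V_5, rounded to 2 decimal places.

lx = nx/n0 = nx/120: 1, 0.65833…, 0.43333…, 0.28333…, 0.13333…, 0.04167…, 0
lx·mx for x ≥ 5: 0.041667…, 0 → sum = 0.041667…
V_5 = 0.041667… / l_5 = 0.041667… / 0.041667… = 1 → 1.00

1.00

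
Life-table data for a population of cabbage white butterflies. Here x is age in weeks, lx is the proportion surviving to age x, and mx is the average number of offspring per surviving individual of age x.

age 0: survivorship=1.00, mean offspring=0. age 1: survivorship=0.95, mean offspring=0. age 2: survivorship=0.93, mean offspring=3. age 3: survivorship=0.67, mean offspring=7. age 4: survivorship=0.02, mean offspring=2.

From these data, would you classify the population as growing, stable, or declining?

R0 = Σ lx·mx = 0 + 0 + 2.79 + 4.69 + 0.04 = 7.52
R0 > 1, so the population is growing.

growing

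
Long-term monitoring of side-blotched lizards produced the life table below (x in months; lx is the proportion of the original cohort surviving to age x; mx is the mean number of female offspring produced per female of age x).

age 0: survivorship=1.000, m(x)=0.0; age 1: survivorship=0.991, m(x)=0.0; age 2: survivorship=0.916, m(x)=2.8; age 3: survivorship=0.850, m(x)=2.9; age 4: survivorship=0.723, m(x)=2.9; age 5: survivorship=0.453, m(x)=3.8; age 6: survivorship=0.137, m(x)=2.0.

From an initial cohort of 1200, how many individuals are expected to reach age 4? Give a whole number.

868

Expected survivors = N0 · l_4 = 1200 × 0.723 = 867.6 → 868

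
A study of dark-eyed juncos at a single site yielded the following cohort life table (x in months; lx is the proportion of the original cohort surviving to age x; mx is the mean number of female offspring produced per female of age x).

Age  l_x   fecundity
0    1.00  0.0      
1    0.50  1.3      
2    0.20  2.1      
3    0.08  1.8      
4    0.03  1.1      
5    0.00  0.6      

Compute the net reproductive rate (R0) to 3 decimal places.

1.247

lx·mx by age: 0, 0.65, 0.42, 0.144, 0.033, 0
R0 = Σ lx·mx = 1.247 → 1.247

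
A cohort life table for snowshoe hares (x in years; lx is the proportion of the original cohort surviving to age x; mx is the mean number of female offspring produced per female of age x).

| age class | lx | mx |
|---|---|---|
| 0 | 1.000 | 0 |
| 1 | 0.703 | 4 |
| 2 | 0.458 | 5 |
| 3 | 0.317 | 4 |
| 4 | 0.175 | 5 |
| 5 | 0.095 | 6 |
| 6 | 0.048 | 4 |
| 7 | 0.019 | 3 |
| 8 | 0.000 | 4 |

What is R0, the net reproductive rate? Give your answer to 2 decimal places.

lx·mx by age: 0, 2.812, 2.29, 1.268, 0.875, 0.57, 0.192, 0.057, 0
R0 = Σ lx·mx = 8.064 → 8.06

8.06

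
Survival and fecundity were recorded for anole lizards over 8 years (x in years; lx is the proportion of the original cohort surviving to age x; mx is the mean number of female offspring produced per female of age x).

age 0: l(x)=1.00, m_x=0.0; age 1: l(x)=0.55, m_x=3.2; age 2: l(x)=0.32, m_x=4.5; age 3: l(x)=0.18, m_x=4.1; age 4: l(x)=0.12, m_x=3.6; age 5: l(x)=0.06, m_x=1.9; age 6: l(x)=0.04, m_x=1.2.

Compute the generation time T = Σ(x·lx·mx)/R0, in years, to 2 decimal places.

2.08

lx·mx: 0, 1.76, 1.44, 0.738, 0.432, 0.114, 0.048 → R0 = 4.532
x·lx·mx: 0, 1.76, 2.88, 2.214, 1.728, 0.57, 0.288 → Σ = 9.44
T = 9.44 / 4.532 = 2.082966… → 2.08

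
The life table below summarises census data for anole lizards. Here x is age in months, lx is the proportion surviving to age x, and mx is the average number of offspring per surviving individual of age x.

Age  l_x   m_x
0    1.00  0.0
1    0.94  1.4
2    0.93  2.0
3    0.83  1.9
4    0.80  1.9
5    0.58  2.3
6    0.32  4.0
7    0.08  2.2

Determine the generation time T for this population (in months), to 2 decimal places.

lx·mx: 0, 1.316, 1.86, 1.577, 1.52, 1.334, 1.28, 0.176 → R0 = 9.063
x·lx·mx: 0, 1.316, 3.72, 4.731, 6.08, 6.67, 7.68, 1.232 → Σ = 31.429
T = 31.429 / 9.063 = 3.467836… → 3.47

3.47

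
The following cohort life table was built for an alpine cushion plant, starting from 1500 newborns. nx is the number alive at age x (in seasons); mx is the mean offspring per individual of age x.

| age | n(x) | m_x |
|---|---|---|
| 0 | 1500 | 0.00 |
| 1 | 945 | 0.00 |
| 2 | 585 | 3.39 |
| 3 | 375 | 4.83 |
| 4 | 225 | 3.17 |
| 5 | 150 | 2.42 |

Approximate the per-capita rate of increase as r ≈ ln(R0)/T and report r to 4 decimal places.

lx = nx/n0 = nx/1500: 1, 0.63, 0.39, 0.25, 0.15, 0.1
R0 = Σ lx·mx = 0 + 0 + 1.3221 + 1.2075 + 0.4755 + 0.242 = 3.2471
Σ x·lx·mx = 9.3787; T = 9.3787/3.2471 = 2.88833…
r ≈ ln(R0)/T = ln(3.2471)/2.88833… = 0.407766… → 0.4078

0.4078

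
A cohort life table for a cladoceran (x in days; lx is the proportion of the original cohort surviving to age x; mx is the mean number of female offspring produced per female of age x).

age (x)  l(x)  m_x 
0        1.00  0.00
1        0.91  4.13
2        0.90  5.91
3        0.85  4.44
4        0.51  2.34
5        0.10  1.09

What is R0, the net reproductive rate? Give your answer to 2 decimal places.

lx·mx by age: 0, 3.7583, 5.319, 3.774, 1.1934, 0.109
R0 = Σ lx·mx = 14.1537 → 14.15

14.15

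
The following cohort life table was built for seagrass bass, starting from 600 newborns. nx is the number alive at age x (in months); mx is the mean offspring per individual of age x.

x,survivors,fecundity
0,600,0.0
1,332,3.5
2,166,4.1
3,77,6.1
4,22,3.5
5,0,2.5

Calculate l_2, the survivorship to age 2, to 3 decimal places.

0.277

l_2 = n_2/n_0 = 166/600 = 0.276667… → 0.277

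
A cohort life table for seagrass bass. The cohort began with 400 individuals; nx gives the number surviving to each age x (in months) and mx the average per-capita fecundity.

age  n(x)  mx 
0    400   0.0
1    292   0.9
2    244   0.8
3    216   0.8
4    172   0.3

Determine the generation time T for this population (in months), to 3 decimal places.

2.019

lx = nx/n0 = nx/400: 1, 0.73, 0.61, 0.54, 0.43
lx·mx: 0, 0.657, 0.488, 0.432, 0.129 → R0 = 1.706
x·lx·mx: 0, 0.657, 0.976, 1.296, 0.516 → Σ = 3.445
T = 3.445 / 1.706 = 2.019343… → 2.019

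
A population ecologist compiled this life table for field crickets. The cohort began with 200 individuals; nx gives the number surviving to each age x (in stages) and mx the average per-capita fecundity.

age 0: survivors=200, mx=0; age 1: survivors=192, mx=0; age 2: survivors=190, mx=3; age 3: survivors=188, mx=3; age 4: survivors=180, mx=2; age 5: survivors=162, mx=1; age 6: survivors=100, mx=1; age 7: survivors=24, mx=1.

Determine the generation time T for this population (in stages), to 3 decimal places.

3.287

lx = nx/n0 = nx/200: 1, 0.96, 0.95, 0.94, 0.9, 0.81, 0.5, 0.12
lx·mx: 0, 0, 2.85, 2.82, 1.8, 0.81, 0.5, 0.12 → R0 = 8.9
x·lx·mx: 0, 0, 5.7, 8.46, 7.2, 4.05, 3, 0.84 → Σ = 29.25
T = 29.25 / 8.9 = 3.286517… → 3.287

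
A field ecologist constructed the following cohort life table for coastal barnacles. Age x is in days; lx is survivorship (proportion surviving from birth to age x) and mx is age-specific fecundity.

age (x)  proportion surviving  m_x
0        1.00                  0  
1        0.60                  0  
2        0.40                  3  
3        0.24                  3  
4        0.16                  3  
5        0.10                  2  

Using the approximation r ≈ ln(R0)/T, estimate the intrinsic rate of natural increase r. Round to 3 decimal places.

0.332

R0 = Σ lx·mx = 0 + 0 + 1.2 + 0.72 + 0.48 + 0.2 = 2.6
Σ x·lx·mx = 7.48; T = 7.48/2.6 = 2.87692…
r ≈ ln(R0)/T = ln(2.6)/2.87692… = 0.33213… → 0.332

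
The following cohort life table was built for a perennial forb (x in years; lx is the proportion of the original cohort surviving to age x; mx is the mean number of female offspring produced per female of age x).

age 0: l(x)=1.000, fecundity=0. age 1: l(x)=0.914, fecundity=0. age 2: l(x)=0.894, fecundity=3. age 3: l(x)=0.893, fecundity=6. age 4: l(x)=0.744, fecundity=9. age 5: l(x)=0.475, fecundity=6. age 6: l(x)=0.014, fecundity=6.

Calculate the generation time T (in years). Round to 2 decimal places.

lx·mx: 0, 0, 2.682, 5.358, 6.696, 2.85, 0.084 → R0 = 17.67
x·lx·mx: 0, 0, 5.364, 16.074, 26.784, 14.25, 0.504 → Σ = 62.976
T = 62.976 / 17.67 = 3.564007… → 3.56

3.56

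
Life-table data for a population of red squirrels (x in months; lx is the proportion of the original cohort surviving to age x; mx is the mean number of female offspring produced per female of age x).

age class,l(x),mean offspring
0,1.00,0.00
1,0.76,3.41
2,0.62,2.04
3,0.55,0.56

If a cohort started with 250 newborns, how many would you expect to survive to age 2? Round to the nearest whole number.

Expected survivors = N0 · l_2 = 250 × 0.62 = 155 → 155

155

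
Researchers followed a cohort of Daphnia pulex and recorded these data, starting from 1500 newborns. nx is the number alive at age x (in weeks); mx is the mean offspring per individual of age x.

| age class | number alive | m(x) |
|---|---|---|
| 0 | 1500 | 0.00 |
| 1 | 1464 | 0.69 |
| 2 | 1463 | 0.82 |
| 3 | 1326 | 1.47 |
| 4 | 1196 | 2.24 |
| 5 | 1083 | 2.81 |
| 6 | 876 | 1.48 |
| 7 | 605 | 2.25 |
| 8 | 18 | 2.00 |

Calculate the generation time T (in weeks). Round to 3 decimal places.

lx = nx/n0 = nx/1500: 1, 0.976, 0.97533…, 0.884, 0.79733…, 0.722, 0.584, 0.40333…, 0.012
lx·mx: 0, 0.67344, 0.799773…, 1.29948, 1.786027…, 2.02882, 0.86432, 0.9075…, 0.024 → R0 = 8.38336…
x·lx·mx: 0, 0.67344, 1.599547…, 3.89844, 7.144107…, 10.1441, 5.18592, 6.3525…, 0.192 → Σ = 35.190053…
T = 35.190053… / 8.38336… = 4.197607… → 4.198

4.198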